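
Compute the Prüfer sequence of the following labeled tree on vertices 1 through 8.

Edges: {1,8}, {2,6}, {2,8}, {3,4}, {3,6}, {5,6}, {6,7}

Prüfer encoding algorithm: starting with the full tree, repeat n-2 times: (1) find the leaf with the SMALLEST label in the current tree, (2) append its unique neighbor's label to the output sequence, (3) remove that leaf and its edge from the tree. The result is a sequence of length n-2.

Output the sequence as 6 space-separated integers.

Answer: 8 3 6 6 6 2

Derivation:
Step 1: leaves = {1,4,5,7}. Remove smallest leaf 1, emit neighbor 8.
Step 2: leaves = {4,5,7,8}. Remove smallest leaf 4, emit neighbor 3.
Step 3: leaves = {3,5,7,8}. Remove smallest leaf 3, emit neighbor 6.
Step 4: leaves = {5,7,8}. Remove smallest leaf 5, emit neighbor 6.
Step 5: leaves = {7,8}. Remove smallest leaf 7, emit neighbor 6.
Step 6: leaves = {6,8}. Remove smallest leaf 6, emit neighbor 2.
Done: 2 vertices remain (2, 8). Sequence = [8 3 6 6 6 2]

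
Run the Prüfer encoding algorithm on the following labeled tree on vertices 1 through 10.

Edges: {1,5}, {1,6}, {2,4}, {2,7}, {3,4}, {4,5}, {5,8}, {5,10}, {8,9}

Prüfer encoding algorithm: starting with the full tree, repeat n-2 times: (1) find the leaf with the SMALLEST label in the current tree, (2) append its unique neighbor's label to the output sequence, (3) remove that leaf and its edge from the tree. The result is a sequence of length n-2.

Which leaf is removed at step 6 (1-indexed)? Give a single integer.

Answer: 4

Derivation:
Step 1: current leaves = {3,6,7,9,10}. Remove leaf 3 (neighbor: 4).
Step 2: current leaves = {6,7,9,10}. Remove leaf 6 (neighbor: 1).
Step 3: current leaves = {1,7,9,10}. Remove leaf 1 (neighbor: 5).
Step 4: current leaves = {7,9,10}. Remove leaf 7 (neighbor: 2).
Step 5: current leaves = {2,9,10}. Remove leaf 2 (neighbor: 4).
Step 6: current leaves = {4,9,10}. Remove leaf 4 (neighbor: 5).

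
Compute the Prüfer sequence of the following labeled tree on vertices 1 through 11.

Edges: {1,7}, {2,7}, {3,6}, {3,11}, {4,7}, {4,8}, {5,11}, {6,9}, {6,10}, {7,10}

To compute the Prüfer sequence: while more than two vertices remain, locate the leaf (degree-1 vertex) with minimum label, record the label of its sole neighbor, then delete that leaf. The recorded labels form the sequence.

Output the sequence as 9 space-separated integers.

Step 1: leaves = {1,2,5,8,9}. Remove smallest leaf 1, emit neighbor 7.
Step 2: leaves = {2,5,8,9}. Remove smallest leaf 2, emit neighbor 7.
Step 3: leaves = {5,8,9}. Remove smallest leaf 5, emit neighbor 11.
Step 4: leaves = {8,9,11}. Remove smallest leaf 8, emit neighbor 4.
Step 5: leaves = {4,9,11}. Remove smallest leaf 4, emit neighbor 7.
Step 6: leaves = {7,9,11}. Remove smallest leaf 7, emit neighbor 10.
Step 7: leaves = {9,10,11}. Remove smallest leaf 9, emit neighbor 6.
Step 8: leaves = {10,11}. Remove smallest leaf 10, emit neighbor 6.
Step 9: leaves = {6,11}. Remove smallest leaf 6, emit neighbor 3.
Done: 2 vertices remain (3, 11). Sequence = [7 7 11 4 7 10 6 6 3]

Answer: 7 7 11 4 7 10 6 6 3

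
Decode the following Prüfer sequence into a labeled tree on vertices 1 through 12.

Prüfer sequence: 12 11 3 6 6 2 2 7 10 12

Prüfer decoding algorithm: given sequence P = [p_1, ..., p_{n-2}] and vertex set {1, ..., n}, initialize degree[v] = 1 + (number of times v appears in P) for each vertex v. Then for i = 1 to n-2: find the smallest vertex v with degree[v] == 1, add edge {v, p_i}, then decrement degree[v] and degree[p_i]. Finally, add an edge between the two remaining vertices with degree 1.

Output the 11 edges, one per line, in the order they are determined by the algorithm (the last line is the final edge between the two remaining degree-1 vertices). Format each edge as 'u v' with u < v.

Answer: 1 12
4 11
3 5
3 6
6 8
2 6
2 9
2 7
7 10
10 12
11 12

Derivation:
Initial degrees: {1:1, 2:3, 3:2, 4:1, 5:1, 6:3, 7:2, 8:1, 9:1, 10:2, 11:2, 12:3}
Step 1: smallest deg-1 vertex = 1, p_1 = 12. Add edge {1,12}. Now deg[1]=0, deg[12]=2.
Step 2: smallest deg-1 vertex = 4, p_2 = 11. Add edge {4,11}. Now deg[4]=0, deg[11]=1.
Step 3: smallest deg-1 vertex = 5, p_3 = 3. Add edge {3,5}. Now deg[5]=0, deg[3]=1.
Step 4: smallest deg-1 vertex = 3, p_4 = 6. Add edge {3,6}. Now deg[3]=0, deg[6]=2.
Step 5: smallest deg-1 vertex = 8, p_5 = 6. Add edge {6,8}. Now deg[8]=0, deg[6]=1.
Step 6: smallest deg-1 vertex = 6, p_6 = 2. Add edge {2,6}. Now deg[6]=0, deg[2]=2.
Step 7: smallest deg-1 vertex = 9, p_7 = 2. Add edge {2,9}. Now deg[9]=0, deg[2]=1.
Step 8: smallest deg-1 vertex = 2, p_8 = 7. Add edge {2,7}. Now deg[2]=0, deg[7]=1.
Step 9: smallest deg-1 vertex = 7, p_9 = 10. Add edge {7,10}. Now deg[7]=0, deg[10]=1.
Step 10: smallest deg-1 vertex = 10, p_10 = 12. Add edge {10,12}. Now deg[10]=0, deg[12]=1.
Final: two remaining deg-1 vertices are 11, 12. Add edge {11,12}.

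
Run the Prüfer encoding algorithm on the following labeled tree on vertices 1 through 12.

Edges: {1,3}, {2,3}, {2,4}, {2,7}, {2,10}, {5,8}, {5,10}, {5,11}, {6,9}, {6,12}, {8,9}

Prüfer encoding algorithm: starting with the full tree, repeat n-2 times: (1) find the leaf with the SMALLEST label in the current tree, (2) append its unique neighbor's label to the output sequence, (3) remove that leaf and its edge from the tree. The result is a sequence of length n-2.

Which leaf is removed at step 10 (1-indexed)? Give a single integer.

Answer: 9

Derivation:
Step 1: current leaves = {1,4,7,11,12}. Remove leaf 1 (neighbor: 3).
Step 2: current leaves = {3,4,7,11,12}. Remove leaf 3 (neighbor: 2).
Step 3: current leaves = {4,7,11,12}. Remove leaf 4 (neighbor: 2).
Step 4: current leaves = {7,11,12}. Remove leaf 7 (neighbor: 2).
Step 5: current leaves = {2,11,12}. Remove leaf 2 (neighbor: 10).
Step 6: current leaves = {10,11,12}. Remove leaf 10 (neighbor: 5).
Step 7: current leaves = {11,12}. Remove leaf 11 (neighbor: 5).
Step 8: current leaves = {5,12}. Remove leaf 5 (neighbor: 8).
Step 9: current leaves = {8,12}. Remove leaf 8 (neighbor: 9).
Step 10: current leaves = {9,12}. Remove leaf 9 (neighbor: 6).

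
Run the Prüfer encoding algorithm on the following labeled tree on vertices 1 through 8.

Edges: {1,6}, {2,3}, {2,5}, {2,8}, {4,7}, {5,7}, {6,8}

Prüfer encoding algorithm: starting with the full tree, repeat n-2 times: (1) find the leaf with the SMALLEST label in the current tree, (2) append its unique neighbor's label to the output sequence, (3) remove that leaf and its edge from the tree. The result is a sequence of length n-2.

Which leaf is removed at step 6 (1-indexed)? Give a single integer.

Answer: 5

Derivation:
Step 1: current leaves = {1,3,4}. Remove leaf 1 (neighbor: 6).
Step 2: current leaves = {3,4,6}. Remove leaf 3 (neighbor: 2).
Step 3: current leaves = {4,6}. Remove leaf 4 (neighbor: 7).
Step 4: current leaves = {6,7}. Remove leaf 6 (neighbor: 8).
Step 5: current leaves = {7,8}. Remove leaf 7 (neighbor: 5).
Step 6: current leaves = {5,8}. Remove leaf 5 (neighbor: 2).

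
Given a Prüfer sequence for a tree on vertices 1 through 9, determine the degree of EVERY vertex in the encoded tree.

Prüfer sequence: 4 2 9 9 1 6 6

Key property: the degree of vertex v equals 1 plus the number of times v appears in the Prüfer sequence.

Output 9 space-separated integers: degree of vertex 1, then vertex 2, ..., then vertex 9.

p_1 = 4: count[4] becomes 1
p_2 = 2: count[2] becomes 1
p_3 = 9: count[9] becomes 1
p_4 = 9: count[9] becomes 2
p_5 = 1: count[1] becomes 1
p_6 = 6: count[6] becomes 1
p_7 = 6: count[6] becomes 2
Degrees (1 + count): deg[1]=1+1=2, deg[2]=1+1=2, deg[3]=1+0=1, deg[4]=1+1=2, deg[5]=1+0=1, deg[6]=1+2=3, deg[7]=1+0=1, deg[8]=1+0=1, deg[9]=1+2=3

Answer: 2 2 1 2 1 3 1 1 3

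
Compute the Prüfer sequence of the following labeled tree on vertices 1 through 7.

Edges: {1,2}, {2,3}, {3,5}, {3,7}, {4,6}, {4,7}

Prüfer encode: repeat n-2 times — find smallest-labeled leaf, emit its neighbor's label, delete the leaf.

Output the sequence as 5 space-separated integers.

Answer: 2 3 3 7 4

Derivation:
Step 1: leaves = {1,5,6}. Remove smallest leaf 1, emit neighbor 2.
Step 2: leaves = {2,5,6}. Remove smallest leaf 2, emit neighbor 3.
Step 3: leaves = {5,6}. Remove smallest leaf 5, emit neighbor 3.
Step 4: leaves = {3,6}. Remove smallest leaf 3, emit neighbor 7.
Step 5: leaves = {6,7}. Remove smallest leaf 6, emit neighbor 4.
Done: 2 vertices remain (4, 7). Sequence = [2 3 3 7 4]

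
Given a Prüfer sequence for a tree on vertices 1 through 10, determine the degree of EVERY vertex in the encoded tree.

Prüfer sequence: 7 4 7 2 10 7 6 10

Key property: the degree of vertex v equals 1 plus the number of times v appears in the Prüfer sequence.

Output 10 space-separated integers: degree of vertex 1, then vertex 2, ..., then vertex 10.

Answer: 1 2 1 2 1 2 4 1 1 3

Derivation:
p_1 = 7: count[7] becomes 1
p_2 = 4: count[4] becomes 1
p_3 = 7: count[7] becomes 2
p_4 = 2: count[2] becomes 1
p_5 = 10: count[10] becomes 1
p_6 = 7: count[7] becomes 3
p_7 = 6: count[6] becomes 1
p_8 = 10: count[10] becomes 2
Degrees (1 + count): deg[1]=1+0=1, deg[2]=1+1=2, deg[3]=1+0=1, deg[4]=1+1=2, deg[5]=1+0=1, deg[6]=1+1=2, deg[7]=1+3=4, deg[8]=1+0=1, deg[9]=1+0=1, deg[10]=1+2=3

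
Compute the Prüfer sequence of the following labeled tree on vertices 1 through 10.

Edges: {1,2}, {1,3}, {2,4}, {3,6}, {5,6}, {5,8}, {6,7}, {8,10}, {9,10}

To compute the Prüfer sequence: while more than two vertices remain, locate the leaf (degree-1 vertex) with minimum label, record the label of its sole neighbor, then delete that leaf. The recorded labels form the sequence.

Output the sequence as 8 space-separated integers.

Step 1: leaves = {4,7,9}. Remove smallest leaf 4, emit neighbor 2.
Step 2: leaves = {2,7,9}. Remove smallest leaf 2, emit neighbor 1.
Step 3: leaves = {1,7,9}. Remove smallest leaf 1, emit neighbor 3.
Step 4: leaves = {3,7,9}. Remove smallest leaf 3, emit neighbor 6.
Step 5: leaves = {7,9}. Remove smallest leaf 7, emit neighbor 6.
Step 6: leaves = {6,9}. Remove smallest leaf 6, emit neighbor 5.
Step 7: leaves = {5,9}. Remove smallest leaf 5, emit neighbor 8.
Step 8: leaves = {8,9}. Remove smallest leaf 8, emit neighbor 10.
Done: 2 vertices remain (9, 10). Sequence = [2 1 3 6 6 5 8 10]

Answer: 2 1 3 6 6 5 8 10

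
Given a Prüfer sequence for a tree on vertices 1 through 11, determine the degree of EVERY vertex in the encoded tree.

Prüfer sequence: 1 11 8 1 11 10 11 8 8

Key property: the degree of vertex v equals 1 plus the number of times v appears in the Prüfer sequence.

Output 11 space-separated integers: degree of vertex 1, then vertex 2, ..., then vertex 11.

p_1 = 1: count[1] becomes 1
p_2 = 11: count[11] becomes 1
p_3 = 8: count[8] becomes 1
p_4 = 1: count[1] becomes 2
p_5 = 11: count[11] becomes 2
p_6 = 10: count[10] becomes 1
p_7 = 11: count[11] becomes 3
p_8 = 8: count[8] becomes 2
p_9 = 8: count[8] becomes 3
Degrees (1 + count): deg[1]=1+2=3, deg[2]=1+0=1, deg[3]=1+0=1, deg[4]=1+0=1, deg[5]=1+0=1, deg[6]=1+0=1, deg[7]=1+0=1, deg[8]=1+3=4, deg[9]=1+0=1, deg[10]=1+1=2, deg[11]=1+3=4

Answer: 3 1 1 1 1 1 1 4 1 2 4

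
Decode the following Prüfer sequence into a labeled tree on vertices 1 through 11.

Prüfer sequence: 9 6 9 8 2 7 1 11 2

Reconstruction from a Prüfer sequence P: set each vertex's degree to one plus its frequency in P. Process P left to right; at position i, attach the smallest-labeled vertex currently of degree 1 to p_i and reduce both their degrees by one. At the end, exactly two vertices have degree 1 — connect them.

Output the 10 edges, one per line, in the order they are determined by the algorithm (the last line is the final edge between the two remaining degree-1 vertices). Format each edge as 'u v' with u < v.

Answer: 3 9
4 6
5 9
6 8
2 8
7 9
1 7
1 11
2 10
2 11

Derivation:
Initial degrees: {1:2, 2:3, 3:1, 4:1, 5:1, 6:2, 7:2, 8:2, 9:3, 10:1, 11:2}
Step 1: smallest deg-1 vertex = 3, p_1 = 9. Add edge {3,9}. Now deg[3]=0, deg[9]=2.
Step 2: smallest deg-1 vertex = 4, p_2 = 6. Add edge {4,6}. Now deg[4]=0, deg[6]=1.
Step 3: smallest deg-1 vertex = 5, p_3 = 9. Add edge {5,9}. Now deg[5]=0, deg[9]=1.
Step 4: smallest deg-1 vertex = 6, p_4 = 8. Add edge {6,8}. Now deg[6]=0, deg[8]=1.
Step 5: smallest deg-1 vertex = 8, p_5 = 2. Add edge {2,8}. Now deg[8]=0, deg[2]=2.
Step 6: smallest deg-1 vertex = 9, p_6 = 7. Add edge {7,9}. Now deg[9]=0, deg[7]=1.
Step 7: smallest deg-1 vertex = 7, p_7 = 1. Add edge {1,7}. Now deg[7]=0, deg[1]=1.
Step 8: smallest deg-1 vertex = 1, p_8 = 11. Add edge {1,11}. Now deg[1]=0, deg[11]=1.
Step 9: smallest deg-1 vertex = 10, p_9 = 2. Add edge {2,10}. Now deg[10]=0, deg[2]=1.
Final: two remaining deg-1 vertices are 2, 11. Add edge {2,11}.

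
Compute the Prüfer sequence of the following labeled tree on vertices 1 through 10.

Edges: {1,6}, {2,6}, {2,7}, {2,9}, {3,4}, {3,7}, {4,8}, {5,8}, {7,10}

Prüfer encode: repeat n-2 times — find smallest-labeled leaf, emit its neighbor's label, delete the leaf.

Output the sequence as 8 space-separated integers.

Step 1: leaves = {1,5,9,10}. Remove smallest leaf 1, emit neighbor 6.
Step 2: leaves = {5,6,9,10}. Remove smallest leaf 5, emit neighbor 8.
Step 3: leaves = {6,8,9,10}. Remove smallest leaf 6, emit neighbor 2.
Step 4: leaves = {8,9,10}. Remove smallest leaf 8, emit neighbor 4.
Step 5: leaves = {4,9,10}. Remove smallest leaf 4, emit neighbor 3.
Step 6: leaves = {3,9,10}. Remove smallest leaf 3, emit neighbor 7.
Step 7: leaves = {9,10}. Remove smallest leaf 9, emit neighbor 2.
Step 8: leaves = {2,10}. Remove smallest leaf 2, emit neighbor 7.
Done: 2 vertices remain (7, 10). Sequence = [6 8 2 4 3 7 2 7]

Answer: 6 8 2 4 3 7 2 7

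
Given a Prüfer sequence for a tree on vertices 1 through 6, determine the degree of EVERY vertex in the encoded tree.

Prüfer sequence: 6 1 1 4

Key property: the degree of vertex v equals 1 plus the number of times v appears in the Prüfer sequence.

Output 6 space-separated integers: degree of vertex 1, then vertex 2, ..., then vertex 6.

p_1 = 6: count[6] becomes 1
p_2 = 1: count[1] becomes 1
p_3 = 1: count[1] becomes 2
p_4 = 4: count[4] becomes 1
Degrees (1 + count): deg[1]=1+2=3, deg[2]=1+0=1, deg[3]=1+0=1, deg[4]=1+1=2, deg[5]=1+0=1, deg[6]=1+1=2

Answer: 3 1 1 2 1 2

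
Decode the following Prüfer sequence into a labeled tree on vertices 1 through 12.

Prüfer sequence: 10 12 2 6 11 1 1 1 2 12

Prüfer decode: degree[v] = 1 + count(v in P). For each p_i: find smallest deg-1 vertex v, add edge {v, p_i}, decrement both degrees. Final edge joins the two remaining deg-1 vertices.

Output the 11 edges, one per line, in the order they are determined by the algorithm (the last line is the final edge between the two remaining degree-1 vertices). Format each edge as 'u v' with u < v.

Initial degrees: {1:4, 2:3, 3:1, 4:1, 5:1, 6:2, 7:1, 8:1, 9:1, 10:2, 11:2, 12:3}
Step 1: smallest deg-1 vertex = 3, p_1 = 10. Add edge {3,10}. Now deg[3]=0, deg[10]=1.
Step 2: smallest deg-1 vertex = 4, p_2 = 12. Add edge {4,12}. Now deg[4]=0, deg[12]=2.
Step 3: smallest deg-1 vertex = 5, p_3 = 2. Add edge {2,5}. Now deg[5]=0, deg[2]=2.
Step 4: smallest deg-1 vertex = 7, p_4 = 6. Add edge {6,7}. Now deg[7]=0, deg[6]=1.
Step 5: smallest deg-1 vertex = 6, p_5 = 11. Add edge {6,11}. Now deg[6]=0, deg[11]=1.
Step 6: smallest deg-1 vertex = 8, p_6 = 1. Add edge {1,8}. Now deg[8]=0, deg[1]=3.
Step 7: smallest deg-1 vertex = 9, p_7 = 1. Add edge {1,9}. Now deg[9]=0, deg[1]=2.
Step 8: smallest deg-1 vertex = 10, p_8 = 1. Add edge {1,10}. Now deg[10]=0, deg[1]=1.
Step 9: smallest deg-1 vertex = 1, p_9 = 2. Add edge {1,2}. Now deg[1]=0, deg[2]=1.
Step 10: smallest deg-1 vertex = 2, p_10 = 12. Add edge {2,12}. Now deg[2]=0, deg[12]=1.
Final: two remaining deg-1 vertices are 11, 12. Add edge {11,12}.

Answer: 3 10
4 12
2 5
6 7
6 11
1 8
1 9
1 10
1 2
2 12
11 12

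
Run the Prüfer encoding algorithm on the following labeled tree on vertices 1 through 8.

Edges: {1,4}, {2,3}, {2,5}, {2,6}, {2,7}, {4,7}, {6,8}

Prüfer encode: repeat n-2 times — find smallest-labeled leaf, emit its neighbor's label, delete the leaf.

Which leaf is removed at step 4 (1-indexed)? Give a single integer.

Answer: 5

Derivation:
Step 1: current leaves = {1,3,5,8}. Remove leaf 1 (neighbor: 4).
Step 2: current leaves = {3,4,5,8}. Remove leaf 3 (neighbor: 2).
Step 3: current leaves = {4,5,8}. Remove leaf 4 (neighbor: 7).
Step 4: current leaves = {5,7,8}. Remove leaf 5 (neighbor: 2).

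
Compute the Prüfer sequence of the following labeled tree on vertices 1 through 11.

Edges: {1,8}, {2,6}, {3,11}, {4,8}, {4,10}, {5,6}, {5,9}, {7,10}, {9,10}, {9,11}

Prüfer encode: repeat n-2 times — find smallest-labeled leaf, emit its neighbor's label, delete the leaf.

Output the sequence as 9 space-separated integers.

Answer: 8 6 11 5 9 10 4 10 9

Derivation:
Step 1: leaves = {1,2,3,7}. Remove smallest leaf 1, emit neighbor 8.
Step 2: leaves = {2,3,7,8}. Remove smallest leaf 2, emit neighbor 6.
Step 3: leaves = {3,6,7,8}. Remove smallest leaf 3, emit neighbor 11.
Step 4: leaves = {6,7,8,11}. Remove smallest leaf 6, emit neighbor 5.
Step 5: leaves = {5,7,8,11}. Remove smallest leaf 5, emit neighbor 9.
Step 6: leaves = {7,8,11}. Remove smallest leaf 7, emit neighbor 10.
Step 7: leaves = {8,11}. Remove smallest leaf 8, emit neighbor 4.
Step 8: leaves = {4,11}. Remove smallest leaf 4, emit neighbor 10.
Step 9: leaves = {10,11}. Remove smallest leaf 10, emit neighbor 9.
Done: 2 vertices remain (9, 11). Sequence = [8 6 11 5 9 10 4 10 9]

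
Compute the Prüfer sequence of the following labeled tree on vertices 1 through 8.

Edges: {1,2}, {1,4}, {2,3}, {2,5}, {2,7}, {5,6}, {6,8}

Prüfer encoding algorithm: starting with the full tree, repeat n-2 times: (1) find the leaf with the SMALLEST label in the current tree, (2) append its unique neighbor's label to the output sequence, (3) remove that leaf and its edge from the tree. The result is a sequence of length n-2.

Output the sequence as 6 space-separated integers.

Answer: 2 1 2 2 5 6

Derivation:
Step 1: leaves = {3,4,7,8}. Remove smallest leaf 3, emit neighbor 2.
Step 2: leaves = {4,7,8}. Remove smallest leaf 4, emit neighbor 1.
Step 3: leaves = {1,7,8}. Remove smallest leaf 1, emit neighbor 2.
Step 4: leaves = {7,8}. Remove smallest leaf 7, emit neighbor 2.
Step 5: leaves = {2,8}. Remove smallest leaf 2, emit neighbor 5.
Step 6: leaves = {5,8}. Remove smallest leaf 5, emit neighbor 6.
Done: 2 vertices remain (6, 8). Sequence = [2 1 2 2 5 6]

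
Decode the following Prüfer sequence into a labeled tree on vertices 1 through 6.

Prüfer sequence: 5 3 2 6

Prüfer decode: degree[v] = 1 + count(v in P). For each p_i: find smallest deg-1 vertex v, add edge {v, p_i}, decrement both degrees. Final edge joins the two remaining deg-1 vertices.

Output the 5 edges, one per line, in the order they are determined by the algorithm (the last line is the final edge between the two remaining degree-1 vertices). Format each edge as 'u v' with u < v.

Answer: 1 5
3 4
2 3
2 6
5 6

Derivation:
Initial degrees: {1:1, 2:2, 3:2, 4:1, 5:2, 6:2}
Step 1: smallest deg-1 vertex = 1, p_1 = 5. Add edge {1,5}. Now deg[1]=0, deg[5]=1.
Step 2: smallest deg-1 vertex = 4, p_2 = 3. Add edge {3,4}. Now deg[4]=0, deg[3]=1.
Step 3: smallest deg-1 vertex = 3, p_3 = 2. Add edge {2,3}. Now deg[3]=0, deg[2]=1.
Step 4: smallest deg-1 vertex = 2, p_4 = 6. Add edge {2,6}. Now deg[2]=0, deg[6]=1.
Final: two remaining deg-1 vertices are 5, 6. Add edge {5,6}.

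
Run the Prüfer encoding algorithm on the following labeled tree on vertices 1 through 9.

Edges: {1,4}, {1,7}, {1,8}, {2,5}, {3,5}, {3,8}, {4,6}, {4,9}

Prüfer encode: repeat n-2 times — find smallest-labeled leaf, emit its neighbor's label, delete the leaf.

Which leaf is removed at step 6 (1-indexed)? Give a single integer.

Answer: 8

Derivation:
Step 1: current leaves = {2,6,7,9}. Remove leaf 2 (neighbor: 5).
Step 2: current leaves = {5,6,7,9}. Remove leaf 5 (neighbor: 3).
Step 3: current leaves = {3,6,7,9}. Remove leaf 3 (neighbor: 8).
Step 4: current leaves = {6,7,8,9}. Remove leaf 6 (neighbor: 4).
Step 5: current leaves = {7,8,9}. Remove leaf 7 (neighbor: 1).
Step 6: current leaves = {8,9}. Remove leaf 8 (neighbor: 1).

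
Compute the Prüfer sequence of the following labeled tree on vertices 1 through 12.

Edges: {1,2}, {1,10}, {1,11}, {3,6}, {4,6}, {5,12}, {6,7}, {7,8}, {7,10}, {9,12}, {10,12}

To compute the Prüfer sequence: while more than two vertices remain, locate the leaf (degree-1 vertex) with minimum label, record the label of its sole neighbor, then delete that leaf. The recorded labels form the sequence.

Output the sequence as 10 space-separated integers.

Step 1: leaves = {2,3,4,5,8,9,11}. Remove smallest leaf 2, emit neighbor 1.
Step 2: leaves = {3,4,5,8,9,11}. Remove smallest leaf 3, emit neighbor 6.
Step 3: leaves = {4,5,8,9,11}. Remove smallest leaf 4, emit neighbor 6.
Step 4: leaves = {5,6,8,9,11}. Remove smallest leaf 5, emit neighbor 12.
Step 5: leaves = {6,8,9,11}. Remove smallest leaf 6, emit neighbor 7.
Step 6: leaves = {8,9,11}. Remove smallest leaf 8, emit neighbor 7.
Step 7: leaves = {7,9,11}. Remove smallest leaf 7, emit neighbor 10.
Step 8: leaves = {9,11}. Remove smallest leaf 9, emit neighbor 12.
Step 9: leaves = {11,12}. Remove smallest leaf 11, emit neighbor 1.
Step 10: leaves = {1,12}. Remove smallest leaf 1, emit neighbor 10.
Done: 2 vertices remain (10, 12). Sequence = [1 6 6 12 7 7 10 12 1 10]

Answer: 1 6 6 12 7 7 10 12 1 10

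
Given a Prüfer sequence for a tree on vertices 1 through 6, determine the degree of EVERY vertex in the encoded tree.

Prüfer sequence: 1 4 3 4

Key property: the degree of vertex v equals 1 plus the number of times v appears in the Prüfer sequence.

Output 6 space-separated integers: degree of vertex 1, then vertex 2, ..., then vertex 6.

Answer: 2 1 2 3 1 1

Derivation:
p_1 = 1: count[1] becomes 1
p_2 = 4: count[4] becomes 1
p_3 = 3: count[3] becomes 1
p_4 = 4: count[4] becomes 2
Degrees (1 + count): deg[1]=1+1=2, deg[2]=1+0=1, deg[3]=1+1=2, deg[4]=1+2=3, deg[5]=1+0=1, deg[6]=1+0=1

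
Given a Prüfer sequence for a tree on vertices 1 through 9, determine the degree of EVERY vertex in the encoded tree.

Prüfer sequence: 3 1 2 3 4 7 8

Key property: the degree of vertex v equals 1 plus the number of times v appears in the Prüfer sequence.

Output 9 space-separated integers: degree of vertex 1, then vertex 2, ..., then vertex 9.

p_1 = 3: count[3] becomes 1
p_2 = 1: count[1] becomes 1
p_3 = 2: count[2] becomes 1
p_4 = 3: count[3] becomes 2
p_5 = 4: count[4] becomes 1
p_6 = 7: count[7] becomes 1
p_7 = 8: count[8] becomes 1
Degrees (1 + count): deg[1]=1+1=2, deg[2]=1+1=2, deg[3]=1+2=3, deg[4]=1+1=2, deg[5]=1+0=1, deg[6]=1+0=1, deg[7]=1+1=2, deg[8]=1+1=2, deg[9]=1+0=1

Answer: 2 2 3 2 1 1 2 2 1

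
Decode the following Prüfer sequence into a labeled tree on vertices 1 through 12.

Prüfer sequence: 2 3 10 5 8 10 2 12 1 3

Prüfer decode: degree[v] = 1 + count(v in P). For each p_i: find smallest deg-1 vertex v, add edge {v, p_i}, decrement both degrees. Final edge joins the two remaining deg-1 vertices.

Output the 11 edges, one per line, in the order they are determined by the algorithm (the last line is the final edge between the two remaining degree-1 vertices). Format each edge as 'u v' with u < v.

Initial degrees: {1:2, 2:3, 3:3, 4:1, 5:2, 6:1, 7:1, 8:2, 9:1, 10:3, 11:1, 12:2}
Step 1: smallest deg-1 vertex = 4, p_1 = 2. Add edge {2,4}. Now deg[4]=0, deg[2]=2.
Step 2: smallest deg-1 vertex = 6, p_2 = 3. Add edge {3,6}. Now deg[6]=0, deg[3]=2.
Step 3: smallest deg-1 vertex = 7, p_3 = 10. Add edge {7,10}. Now deg[7]=0, deg[10]=2.
Step 4: smallest deg-1 vertex = 9, p_4 = 5. Add edge {5,9}. Now deg[9]=0, deg[5]=1.
Step 5: smallest deg-1 vertex = 5, p_5 = 8. Add edge {5,8}. Now deg[5]=0, deg[8]=1.
Step 6: smallest deg-1 vertex = 8, p_6 = 10. Add edge {8,10}. Now deg[8]=0, deg[10]=1.
Step 7: smallest deg-1 vertex = 10, p_7 = 2. Add edge {2,10}. Now deg[10]=0, deg[2]=1.
Step 8: smallest deg-1 vertex = 2, p_8 = 12. Add edge {2,12}. Now deg[2]=0, deg[12]=1.
Step 9: smallest deg-1 vertex = 11, p_9 = 1. Add edge {1,11}. Now deg[11]=0, deg[1]=1.
Step 10: smallest deg-1 vertex = 1, p_10 = 3. Add edge {1,3}. Now deg[1]=0, deg[3]=1.
Final: two remaining deg-1 vertices are 3, 12. Add edge {3,12}.

Answer: 2 4
3 6
7 10
5 9
5 8
8 10
2 10
2 12
1 11
1 3
3 12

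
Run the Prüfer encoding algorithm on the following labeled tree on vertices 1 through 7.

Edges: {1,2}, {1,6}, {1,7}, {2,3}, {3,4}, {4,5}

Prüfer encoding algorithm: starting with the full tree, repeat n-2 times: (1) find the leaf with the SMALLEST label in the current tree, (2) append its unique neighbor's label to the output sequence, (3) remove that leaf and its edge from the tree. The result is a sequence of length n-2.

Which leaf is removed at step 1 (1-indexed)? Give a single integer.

Answer: 5

Derivation:
Step 1: current leaves = {5,6,7}. Remove leaf 5 (neighbor: 4).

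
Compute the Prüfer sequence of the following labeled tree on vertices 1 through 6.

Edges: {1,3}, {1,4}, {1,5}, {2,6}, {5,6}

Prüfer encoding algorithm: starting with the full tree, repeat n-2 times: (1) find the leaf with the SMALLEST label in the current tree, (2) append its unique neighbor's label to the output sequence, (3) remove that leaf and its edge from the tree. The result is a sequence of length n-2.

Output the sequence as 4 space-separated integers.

Answer: 6 1 1 5

Derivation:
Step 1: leaves = {2,3,4}. Remove smallest leaf 2, emit neighbor 6.
Step 2: leaves = {3,4,6}. Remove smallest leaf 3, emit neighbor 1.
Step 3: leaves = {4,6}. Remove smallest leaf 4, emit neighbor 1.
Step 4: leaves = {1,6}. Remove smallest leaf 1, emit neighbor 5.
Done: 2 vertices remain (5, 6). Sequence = [6 1 1 5]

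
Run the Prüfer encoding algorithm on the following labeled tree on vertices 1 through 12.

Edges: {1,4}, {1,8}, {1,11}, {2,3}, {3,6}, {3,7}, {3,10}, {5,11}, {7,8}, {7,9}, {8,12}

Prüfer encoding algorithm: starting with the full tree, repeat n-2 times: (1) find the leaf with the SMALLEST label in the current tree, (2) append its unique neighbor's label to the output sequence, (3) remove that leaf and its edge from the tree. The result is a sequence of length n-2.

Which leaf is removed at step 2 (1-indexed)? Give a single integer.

Answer: 4

Derivation:
Step 1: current leaves = {2,4,5,6,9,10,12}. Remove leaf 2 (neighbor: 3).
Step 2: current leaves = {4,5,6,9,10,12}. Remove leaf 4 (neighbor: 1).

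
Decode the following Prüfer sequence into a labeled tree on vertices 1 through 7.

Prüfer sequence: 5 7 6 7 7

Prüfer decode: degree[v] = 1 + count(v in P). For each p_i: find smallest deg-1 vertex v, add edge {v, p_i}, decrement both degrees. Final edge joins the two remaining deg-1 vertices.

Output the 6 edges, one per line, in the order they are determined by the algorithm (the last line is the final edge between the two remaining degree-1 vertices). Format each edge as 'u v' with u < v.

Answer: 1 5
2 7
3 6
4 7
5 7
6 7

Derivation:
Initial degrees: {1:1, 2:1, 3:1, 4:1, 5:2, 6:2, 7:4}
Step 1: smallest deg-1 vertex = 1, p_1 = 5. Add edge {1,5}. Now deg[1]=0, deg[5]=1.
Step 2: smallest deg-1 vertex = 2, p_2 = 7. Add edge {2,7}. Now deg[2]=0, deg[7]=3.
Step 3: smallest deg-1 vertex = 3, p_3 = 6. Add edge {3,6}. Now deg[3]=0, deg[6]=1.
Step 4: smallest deg-1 vertex = 4, p_4 = 7. Add edge {4,7}. Now deg[4]=0, deg[7]=2.
Step 5: smallest deg-1 vertex = 5, p_5 = 7. Add edge {5,7}. Now deg[5]=0, deg[7]=1.
Final: two remaining deg-1 vertices are 6, 7. Add edge {6,7}.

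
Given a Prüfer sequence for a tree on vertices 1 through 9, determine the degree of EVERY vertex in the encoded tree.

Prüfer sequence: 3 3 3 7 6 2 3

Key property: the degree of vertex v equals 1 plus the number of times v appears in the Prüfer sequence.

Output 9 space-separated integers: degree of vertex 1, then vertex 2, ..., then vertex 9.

Answer: 1 2 5 1 1 2 2 1 1

Derivation:
p_1 = 3: count[3] becomes 1
p_2 = 3: count[3] becomes 2
p_3 = 3: count[3] becomes 3
p_4 = 7: count[7] becomes 1
p_5 = 6: count[6] becomes 1
p_6 = 2: count[2] becomes 1
p_7 = 3: count[3] becomes 4
Degrees (1 + count): deg[1]=1+0=1, deg[2]=1+1=2, deg[3]=1+4=5, deg[4]=1+0=1, deg[5]=1+0=1, deg[6]=1+1=2, deg[7]=1+1=2, deg[8]=1+0=1, deg[9]=1+0=1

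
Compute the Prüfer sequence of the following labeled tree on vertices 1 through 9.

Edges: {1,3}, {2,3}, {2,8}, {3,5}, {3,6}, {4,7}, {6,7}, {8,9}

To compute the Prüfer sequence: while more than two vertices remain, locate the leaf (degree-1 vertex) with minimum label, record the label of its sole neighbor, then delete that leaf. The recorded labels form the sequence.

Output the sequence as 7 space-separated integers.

Answer: 3 7 3 6 3 2 8

Derivation:
Step 1: leaves = {1,4,5,9}. Remove smallest leaf 1, emit neighbor 3.
Step 2: leaves = {4,5,9}. Remove smallest leaf 4, emit neighbor 7.
Step 3: leaves = {5,7,9}. Remove smallest leaf 5, emit neighbor 3.
Step 4: leaves = {7,9}. Remove smallest leaf 7, emit neighbor 6.
Step 5: leaves = {6,9}. Remove smallest leaf 6, emit neighbor 3.
Step 6: leaves = {3,9}. Remove smallest leaf 3, emit neighbor 2.
Step 7: leaves = {2,9}. Remove smallest leaf 2, emit neighbor 8.
Done: 2 vertices remain (8, 9). Sequence = [3 7 3 6 3 2 8]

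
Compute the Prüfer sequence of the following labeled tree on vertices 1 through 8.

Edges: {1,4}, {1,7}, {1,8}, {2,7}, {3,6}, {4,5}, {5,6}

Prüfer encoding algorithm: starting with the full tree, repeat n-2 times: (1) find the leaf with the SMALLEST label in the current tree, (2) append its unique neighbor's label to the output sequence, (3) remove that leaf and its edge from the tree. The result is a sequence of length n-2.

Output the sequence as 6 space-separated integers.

Answer: 7 6 5 4 1 1

Derivation:
Step 1: leaves = {2,3,8}. Remove smallest leaf 2, emit neighbor 7.
Step 2: leaves = {3,7,8}. Remove smallest leaf 3, emit neighbor 6.
Step 3: leaves = {6,7,8}. Remove smallest leaf 6, emit neighbor 5.
Step 4: leaves = {5,7,8}. Remove smallest leaf 5, emit neighbor 4.
Step 5: leaves = {4,7,8}. Remove smallest leaf 4, emit neighbor 1.
Step 6: leaves = {7,8}. Remove smallest leaf 7, emit neighbor 1.
Done: 2 vertices remain (1, 8). Sequence = [7 6 5 4 1 1]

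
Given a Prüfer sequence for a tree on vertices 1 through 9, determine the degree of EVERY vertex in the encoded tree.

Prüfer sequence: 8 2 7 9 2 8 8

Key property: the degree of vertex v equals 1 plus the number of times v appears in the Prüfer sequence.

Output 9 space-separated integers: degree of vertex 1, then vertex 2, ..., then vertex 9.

Answer: 1 3 1 1 1 1 2 4 2

Derivation:
p_1 = 8: count[8] becomes 1
p_2 = 2: count[2] becomes 1
p_3 = 7: count[7] becomes 1
p_4 = 9: count[9] becomes 1
p_5 = 2: count[2] becomes 2
p_6 = 8: count[8] becomes 2
p_7 = 8: count[8] becomes 3
Degrees (1 + count): deg[1]=1+0=1, deg[2]=1+2=3, deg[3]=1+0=1, deg[4]=1+0=1, deg[5]=1+0=1, deg[6]=1+0=1, deg[7]=1+1=2, deg[8]=1+3=4, deg[9]=1+1=2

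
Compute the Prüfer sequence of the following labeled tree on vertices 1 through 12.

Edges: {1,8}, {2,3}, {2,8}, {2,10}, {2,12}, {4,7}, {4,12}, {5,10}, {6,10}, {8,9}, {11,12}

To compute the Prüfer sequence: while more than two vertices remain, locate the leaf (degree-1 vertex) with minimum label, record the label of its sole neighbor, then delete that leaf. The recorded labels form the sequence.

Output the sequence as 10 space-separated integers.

Step 1: leaves = {1,3,5,6,7,9,11}. Remove smallest leaf 1, emit neighbor 8.
Step 2: leaves = {3,5,6,7,9,11}. Remove smallest leaf 3, emit neighbor 2.
Step 3: leaves = {5,6,7,9,11}. Remove smallest leaf 5, emit neighbor 10.
Step 4: leaves = {6,7,9,11}. Remove smallest leaf 6, emit neighbor 10.
Step 5: leaves = {7,9,10,11}. Remove smallest leaf 7, emit neighbor 4.
Step 6: leaves = {4,9,10,11}. Remove smallest leaf 4, emit neighbor 12.
Step 7: leaves = {9,10,11}. Remove smallest leaf 9, emit neighbor 8.
Step 8: leaves = {8,10,11}. Remove smallest leaf 8, emit neighbor 2.
Step 9: leaves = {10,11}. Remove smallest leaf 10, emit neighbor 2.
Step 10: leaves = {2,11}. Remove smallest leaf 2, emit neighbor 12.
Done: 2 vertices remain (11, 12). Sequence = [8 2 10 10 4 12 8 2 2 12]

Answer: 8 2 10 10 4 12 8 2 2 12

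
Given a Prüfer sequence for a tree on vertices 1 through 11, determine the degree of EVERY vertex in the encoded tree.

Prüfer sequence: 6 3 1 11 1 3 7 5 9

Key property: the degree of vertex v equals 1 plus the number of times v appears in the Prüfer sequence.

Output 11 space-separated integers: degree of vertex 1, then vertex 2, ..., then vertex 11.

p_1 = 6: count[6] becomes 1
p_2 = 3: count[3] becomes 1
p_3 = 1: count[1] becomes 1
p_4 = 11: count[11] becomes 1
p_5 = 1: count[1] becomes 2
p_6 = 3: count[3] becomes 2
p_7 = 7: count[7] becomes 1
p_8 = 5: count[5] becomes 1
p_9 = 9: count[9] becomes 1
Degrees (1 + count): deg[1]=1+2=3, deg[2]=1+0=1, deg[3]=1+2=3, deg[4]=1+0=1, deg[5]=1+1=2, deg[6]=1+1=2, deg[7]=1+1=2, deg[8]=1+0=1, deg[9]=1+1=2, deg[10]=1+0=1, deg[11]=1+1=2

Answer: 3 1 3 1 2 2 2 1 2 1 2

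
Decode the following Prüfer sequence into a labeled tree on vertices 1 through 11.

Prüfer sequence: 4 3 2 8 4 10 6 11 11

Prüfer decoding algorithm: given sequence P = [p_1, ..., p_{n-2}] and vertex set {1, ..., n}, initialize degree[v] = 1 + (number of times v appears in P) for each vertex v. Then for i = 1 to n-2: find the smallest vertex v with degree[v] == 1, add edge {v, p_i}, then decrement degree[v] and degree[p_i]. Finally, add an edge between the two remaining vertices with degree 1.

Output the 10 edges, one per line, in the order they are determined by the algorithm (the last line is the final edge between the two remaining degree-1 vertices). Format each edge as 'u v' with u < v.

Answer: 1 4
3 5
2 3
2 8
4 7
4 10
6 8
6 11
9 11
10 11

Derivation:
Initial degrees: {1:1, 2:2, 3:2, 4:3, 5:1, 6:2, 7:1, 8:2, 9:1, 10:2, 11:3}
Step 1: smallest deg-1 vertex = 1, p_1 = 4. Add edge {1,4}. Now deg[1]=0, deg[4]=2.
Step 2: smallest deg-1 vertex = 5, p_2 = 3. Add edge {3,5}. Now deg[5]=0, deg[3]=1.
Step 3: smallest deg-1 vertex = 3, p_3 = 2. Add edge {2,3}. Now deg[3]=0, deg[2]=1.
Step 4: smallest deg-1 vertex = 2, p_4 = 8. Add edge {2,8}. Now deg[2]=0, deg[8]=1.
Step 5: smallest deg-1 vertex = 7, p_5 = 4. Add edge {4,7}. Now deg[7]=0, deg[4]=1.
Step 6: smallest deg-1 vertex = 4, p_6 = 10. Add edge {4,10}. Now deg[4]=0, deg[10]=1.
Step 7: smallest deg-1 vertex = 8, p_7 = 6. Add edge {6,8}. Now deg[8]=0, deg[6]=1.
Step 8: smallest deg-1 vertex = 6, p_8 = 11. Add edge {6,11}. Now deg[6]=0, deg[11]=2.
Step 9: smallest deg-1 vertex = 9, p_9 = 11. Add edge {9,11}. Now deg[9]=0, deg[11]=1.
Final: two remaining deg-1 vertices are 10, 11. Add edge {10,11}.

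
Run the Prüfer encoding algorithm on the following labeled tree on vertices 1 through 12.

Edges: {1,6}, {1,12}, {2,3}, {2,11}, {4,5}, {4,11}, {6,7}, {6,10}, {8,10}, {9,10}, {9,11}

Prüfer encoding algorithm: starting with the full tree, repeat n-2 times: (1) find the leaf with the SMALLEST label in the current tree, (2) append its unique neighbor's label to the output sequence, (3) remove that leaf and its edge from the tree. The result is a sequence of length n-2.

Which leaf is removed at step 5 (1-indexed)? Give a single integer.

Answer: 7

Derivation:
Step 1: current leaves = {3,5,7,8,12}. Remove leaf 3 (neighbor: 2).
Step 2: current leaves = {2,5,7,8,12}. Remove leaf 2 (neighbor: 11).
Step 3: current leaves = {5,7,8,12}. Remove leaf 5 (neighbor: 4).
Step 4: current leaves = {4,7,8,12}. Remove leaf 4 (neighbor: 11).
Step 5: current leaves = {7,8,11,12}. Remove leaf 7 (neighbor: 6).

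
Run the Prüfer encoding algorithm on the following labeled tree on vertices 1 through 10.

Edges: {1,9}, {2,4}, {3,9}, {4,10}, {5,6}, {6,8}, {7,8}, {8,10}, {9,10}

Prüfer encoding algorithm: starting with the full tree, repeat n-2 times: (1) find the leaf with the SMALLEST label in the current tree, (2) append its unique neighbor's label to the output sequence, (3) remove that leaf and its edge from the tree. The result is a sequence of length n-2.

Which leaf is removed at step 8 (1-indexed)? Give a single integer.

Step 1: current leaves = {1,2,3,5,7}. Remove leaf 1 (neighbor: 9).
Step 2: current leaves = {2,3,5,7}. Remove leaf 2 (neighbor: 4).
Step 3: current leaves = {3,4,5,7}. Remove leaf 3 (neighbor: 9).
Step 4: current leaves = {4,5,7,9}. Remove leaf 4 (neighbor: 10).
Step 5: current leaves = {5,7,9}. Remove leaf 5 (neighbor: 6).
Step 6: current leaves = {6,7,9}. Remove leaf 6 (neighbor: 8).
Step 7: current leaves = {7,9}. Remove leaf 7 (neighbor: 8).
Step 8: current leaves = {8,9}. Remove leaf 8 (neighbor: 10).

Answer: 8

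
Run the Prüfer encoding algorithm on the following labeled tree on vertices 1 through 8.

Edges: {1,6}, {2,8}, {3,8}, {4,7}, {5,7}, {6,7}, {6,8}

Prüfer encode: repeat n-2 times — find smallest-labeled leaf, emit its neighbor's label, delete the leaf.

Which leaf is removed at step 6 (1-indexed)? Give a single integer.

Answer: 7

Derivation:
Step 1: current leaves = {1,2,3,4,5}. Remove leaf 1 (neighbor: 6).
Step 2: current leaves = {2,3,4,5}. Remove leaf 2 (neighbor: 8).
Step 3: current leaves = {3,4,5}. Remove leaf 3 (neighbor: 8).
Step 4: current leaves = {4,5,8}. Remove leaf 4 (neighbor: 7).
Step 5: current leaves = {5,8}. Remove leaf 5 (neighbor: 7).
Step 6: current leaves = {7,8}. Remove leaf 7 (neighbor: 6).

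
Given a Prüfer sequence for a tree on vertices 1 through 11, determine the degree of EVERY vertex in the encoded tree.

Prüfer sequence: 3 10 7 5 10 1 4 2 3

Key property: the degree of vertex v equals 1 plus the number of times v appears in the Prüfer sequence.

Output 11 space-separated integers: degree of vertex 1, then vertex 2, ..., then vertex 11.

p_1 = 3: count[3] becomes 1
p_2 = 10: count[10] becomes 1
p_3 = 7: count[7] becomes 1
p_4 = 5: count[5] becomes 1
p_5 = 10: count[10] becomes 2
p_6 = 1: count[1] becomes 1
p_7 = 4: count[4] becomes 1
p_8 = 2: count[2] becomes 1
p_9 = 3: count[3] becomes 2
Degrees (1 + count): deg[1]=1+1=2, deg[2]=1+1=2, deg[3]=1+2=3, deg[4]=1+1=2, deg[5]=1+1=2, deg[6]=1+0=1, deg[7]=1+1=2, deg[8]=1+0=1, deg[9]=1+0=1, deg[10]=1+2=3, deg[11]=1+0=1

Answer: 2 2 3 2 2 1 2 1 1 3 1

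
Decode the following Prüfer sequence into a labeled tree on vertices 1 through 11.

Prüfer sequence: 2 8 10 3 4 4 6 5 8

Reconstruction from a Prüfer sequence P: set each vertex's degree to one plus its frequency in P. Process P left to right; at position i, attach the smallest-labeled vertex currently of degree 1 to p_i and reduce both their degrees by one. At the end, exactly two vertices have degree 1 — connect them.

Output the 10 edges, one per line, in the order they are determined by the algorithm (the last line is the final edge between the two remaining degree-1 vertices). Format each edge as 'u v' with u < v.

Answer: 1 2
2 8
7 10
3 9
3 4
4 10
4 6
5 6
5 8
8 11

Derivation:
Initial degrees: {1:1, 2:2, 3:2, 4:3, 5:2, 6:2, 7:1, 8:3, 9:1, 10:2, 11:1}
Step 1: smallest deg-1 vertex = 1, p_1 = 2. Add edge {1,2}. Now deg[1]=0, deg[2]=1.
Step 2: smallest deg-1 vertex = 2, p_2 = 8. Add edge {2,8}. Now deg[2]=0, deg[8]=2.
Step 3: smallest deg-1 vertex = 7, p_3 = 10. Add edge {7,10}. Now deg[7]=0, deg[10]=1.
Step 4: smallest deg-1 vertex = 9, p_4 = 3. Add edge {3,9}. Now deg[9]=0, deg[3]=1.
Step 5: smallest deg-1 vertex = 3, p_5 = 4. Add edge {3,4}. Now deg[3]=0, deg[4]=2.
Step 6: smallest deg-1 vertex = 10, p_6 = 4. Add edge {4,10}. Now deg[10]=0, deg[4]=1.
Step 7: smallest deg-1 vertex = 4, p_7 = 6. Add edge {4,6}. Now deg[4]=0, deg[6]=1.
Step 8: smallest deg-1 vertex = 6, p_8 = 5. Add edge {5,6}. Now deg[6]=0, deg[5]=1.
Step 9: smallest deg-1 vertex = 5, p_9 = 8. Add edge {5,8}. Now deg[5]=0, deg[8]=1.
Final: two remaining deg-1 vertices are 8, 11. Add edge {8,11}.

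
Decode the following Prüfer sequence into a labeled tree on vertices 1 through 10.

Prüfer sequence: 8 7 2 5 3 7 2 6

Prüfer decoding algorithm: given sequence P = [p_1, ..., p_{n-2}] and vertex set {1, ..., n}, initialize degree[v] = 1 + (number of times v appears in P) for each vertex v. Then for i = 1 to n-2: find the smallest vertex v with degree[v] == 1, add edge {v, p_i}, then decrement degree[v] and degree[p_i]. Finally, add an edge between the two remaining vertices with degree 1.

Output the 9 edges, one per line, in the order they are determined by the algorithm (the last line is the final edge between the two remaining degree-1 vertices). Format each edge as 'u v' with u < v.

Initial degrees: {1:1, 2:3, 3:2, 4:1, 5:2, 6:2, 7:3, 8:2, 9:1, 10:1}
Step 1: smallest deg-1 vertex = 1, p_1 = 8. Add edge {1,8}. Now deg[1]=0, deg[8]=1.
Step 2: smallest deg-1 vertex = 4, p_2 = 7. Add edge {4,7}. Now deg[4]=0, deg[7]=2.
Step 3: smallest deg-1 vertex = 8, p_3 = 2. Add edge {2,8}. Now deg[8]=0, deg[2]=2.
Step 4: smallest deg-1 vertex = 9, p_4 = 5. Add edge {5,9}. Now deg[9]=0, deg[5]=1.
Step 5: smallest deg-1 vertex = 5, p_5 = 3. Add edge {3,5}. Now deg[5]=0, deg[3]=1.
Step 6: smallest deg-1 vertex = 3, p_6 = 7. Add edge {3,7}. Now deg[3]=0, deg[7]=1.
Step 7: smallest deg-1 vertex = 7, p_7 = 2. Add edge {2,7}. Now deg[7]=0, deg[2]=1.
Step 8: smallest deg-1 vertex = 2, p_8 = 6. Add edge {2,6}. Now deg[2]=0, deg[6]=1.
Final: two remaining deg-1 vertices are 6, 10. Add edge {6,10}.

Answer: 1 8
4 7
2 8
5 9
3 5
3 7
2 7
2 6
6 10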